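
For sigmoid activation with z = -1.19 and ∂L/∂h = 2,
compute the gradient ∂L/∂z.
∂L/∂z = 0.3577

σ(-1.19) = 0.2333
σ'(-1.19) = σ(-1.19)(1 - σ(-1.19)) = 0.2333 × 0.7667 = 0.1788
∂L/∂z = ∂L/∂h · σ'(z) = 2 × 0.1788 = 0.3577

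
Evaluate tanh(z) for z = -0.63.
-0.5581

tanh(-0.63) = (e^(-0.63) - e^(0.63))/(e^(-0.63) + e^(0.63)) = -0.5581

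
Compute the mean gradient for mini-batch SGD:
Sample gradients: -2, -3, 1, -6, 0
Average gradient = -2

Average = (1/5)(-2 + -3 + 1 + -6 + 0) = -10/5 = -2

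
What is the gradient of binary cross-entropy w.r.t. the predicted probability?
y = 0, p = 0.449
∂L/∂p = 1.815

∂L/∂p = -y/p + (1-y)/(1-p) = 0 + 1/0.551 = 1.815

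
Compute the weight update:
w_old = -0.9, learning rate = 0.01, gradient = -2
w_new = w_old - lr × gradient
w_new = -0.88

w_new = w - η·∂L/∂w = -0.9 - 0.01×(-2) = -0.9 - (-0.02) = -0.88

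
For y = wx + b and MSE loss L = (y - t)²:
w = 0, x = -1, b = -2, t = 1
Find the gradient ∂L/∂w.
∂L/∂w = 6

y = wx + b = (0)(-1) + -2 = -2
∂L/∂y = 2(y - t) = 2(-2 - 1) = -6
∂y/∂w = x = -1
∂L/∂w = ∂L/∂y · ∂y/∂w = -6 × -1 = 6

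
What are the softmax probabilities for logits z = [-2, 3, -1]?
p = [0.0066, 0.9756, 0.0179]

exp(z) = [0.1353, 20.09, 0.3679]
Sum = 20.59
p = [0.0066, 0.9756, 0.0179]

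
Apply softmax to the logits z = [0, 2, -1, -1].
p = [0.1096, 0.8098, 0.0403, 0.0403]

exp(z) = [1, 7.389, 0.3679, 0.3679]
Sum = 9.125
p = [0.1096, 0.8098, 0.0403, 0.0403]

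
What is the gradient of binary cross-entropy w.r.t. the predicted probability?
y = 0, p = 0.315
∂L/∂p = 1.46

∂L/∂p = -y/p + (1-y)/(1-p) = 0 + 1/0.685 = 1.46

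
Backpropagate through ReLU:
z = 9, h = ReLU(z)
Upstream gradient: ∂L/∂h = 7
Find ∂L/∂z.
∂L/∂z = 7

h = ReLU(9) = 9
Since z > 0: ∂h/∂z = 1
∂L/∂z = ∂L/∂h · ∂h/∂z = 7 × 1 = 7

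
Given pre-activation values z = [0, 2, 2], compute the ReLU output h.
h = [0, 2, 2]

ReLU applied element-wise: max(0,0)=0, max(0,2)=2, max(0,2)=2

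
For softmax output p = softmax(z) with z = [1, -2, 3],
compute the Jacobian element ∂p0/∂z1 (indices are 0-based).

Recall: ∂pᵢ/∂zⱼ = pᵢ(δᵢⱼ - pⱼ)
∂p0/∂z1 = -0.0006991

p = softmax(z) = [0.1185, 0.0059, 0.8756]
p0 = 0.1185, p1 = 0.0059

∂p0/∂z1 = -p0 × p1 = -0.1185 × 0.0059 = -0.0006991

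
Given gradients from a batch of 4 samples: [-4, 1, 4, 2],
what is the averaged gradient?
Average gradient = 0.75

Average = (1/4)(-4 + 1 + 4 + 2) = 3/4 = 0.75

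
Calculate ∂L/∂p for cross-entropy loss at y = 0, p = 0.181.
∂L/∂p = 1.221

∂L/∂p = -y/p + (1-y)/(1-p) = 0 + 1/0.819 = 1.221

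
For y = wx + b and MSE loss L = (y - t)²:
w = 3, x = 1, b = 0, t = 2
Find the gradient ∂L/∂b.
∂L/∂b = 2

y = wx + b = (3)(1) + 0 = 3
∂L/∂y = 2(y - t) = 2(3 - 2) = 2
∂y/∂b = 1
∂L/∂b = ∂L/∂y · ∂y/∂b = 2 × 1 = 2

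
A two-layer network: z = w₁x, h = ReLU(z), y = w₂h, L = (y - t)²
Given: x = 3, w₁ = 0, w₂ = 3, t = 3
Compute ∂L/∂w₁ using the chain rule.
∂L/∂w₁ = 0

Forward pass:
z = w₁x = 0×3 = 0
h = ReLU(0) = 0
y = w₂h = 3×0 = 0

Backward pass:
∂L/∂y = 2(y - t) = 2(0 - 3) = -6
∂y/∂h = w₂ = 3
∂h/∂z = 0 (ReLU derivative)
∂z/∂w₁ = x = 3

∂L/∂w₁ = -6 × 3 × 0 × 3 = 0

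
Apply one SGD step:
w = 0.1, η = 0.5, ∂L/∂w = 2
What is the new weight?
w_new = -0.9

w_new = w - η·∂L/∂w = 0.1 - 0.5×(2) = 0.1 - (1) = -0.9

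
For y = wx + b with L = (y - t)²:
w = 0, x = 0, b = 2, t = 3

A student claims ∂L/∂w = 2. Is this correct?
Incorrect

y = (0)(0) + 2 = 2
∂L/∂y = 2(y - t) = 2(2 - 3) = -2
∂y/∂w = x = 0
∂L/∂w = -2 × 0 = 0

Claimed value: 2
Incorrect: The correct gradient is 0.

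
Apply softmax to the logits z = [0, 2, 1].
p = [0.09, 0.6652, 0.2447]

exp(z) = [1, 7.389, 2.718]
Sum = 11.11
p = [0.09, 0.6652, 0.2447]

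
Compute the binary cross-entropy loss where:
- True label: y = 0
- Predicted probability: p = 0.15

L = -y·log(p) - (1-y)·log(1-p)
L = 0.1625

L = -0·log(0.15) - 1·log(0.85) = -log(0.85) = 0.1625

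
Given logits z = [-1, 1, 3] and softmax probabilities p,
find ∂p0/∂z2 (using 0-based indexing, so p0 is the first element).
∂p0/∂z2 = -0.01376

p = softmax(z) = [0.01588, 0.1173, 0.8668]
p0 = 0.01588, p2 = 0.8668

∂p0/∂z2 = -p0 × p2 = -0.01588 × 0.8668 = -0.01376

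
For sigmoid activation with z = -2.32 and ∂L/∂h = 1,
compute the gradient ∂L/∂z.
∂L/∂z = 0.08147

σ(-2.32) = 0.08948
σ'(-2.32) = σ(-2.32)(1 - σ(-2.32)) = 0.08948 × 0.9105 = 0.08147
∂L/∂z = ∂L/∂h · σ'(z) = 1 × 0.08147 = 0.08147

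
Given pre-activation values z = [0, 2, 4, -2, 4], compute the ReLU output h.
h = [0, 2, 4, 0, 4]

ReLU applied element-wise: max(0,0)=0, max(0,2)=2, max(0,4)=4, max(0,-2)=0, max(0,4)=4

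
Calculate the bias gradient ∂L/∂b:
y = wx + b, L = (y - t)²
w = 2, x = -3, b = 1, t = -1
∂L/∂b = -8

y = wx + b = (2)(-3) + 1 = -5
∂L/∂y = 2(y - t) = 2(-5 - -1) = -8
∂y/∂b = 1
∂L/∂b = ∂L/∂y · ∂y/∂b = -8 × 1 = -8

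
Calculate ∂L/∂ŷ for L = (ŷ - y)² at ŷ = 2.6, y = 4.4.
∂L/∂ŷ = -3.6

∂L/∂ŷ = 2(ŷ - y) = 2(2.6 - 4.4) = 2(-1.8) = -3.6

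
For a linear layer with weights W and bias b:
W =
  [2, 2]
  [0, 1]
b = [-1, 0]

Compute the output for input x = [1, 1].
y = [3, 1]

Wx = [2×1 + 2×1, 0×1 + 1×1]
   = [4, 1]
y = Wx + b = [4 + -1, 1 + 0] = [3, 1]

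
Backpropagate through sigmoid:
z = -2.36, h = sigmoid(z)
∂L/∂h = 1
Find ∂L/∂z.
∂L/∂z = 0.07883

σ(-2.36) = 0.08627
σ'(-2.36) = σ(-2.36)(1 - σ(-2.36)) = 0.08627 × 0.9137 = 0.07883
∂L/∂z = ∂L/∂h · σ'(z) = 1 × 0.07883 = 0.07883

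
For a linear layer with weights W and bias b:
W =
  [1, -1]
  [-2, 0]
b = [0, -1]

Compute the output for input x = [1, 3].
y = [-2, -3]

Wx = [1×1 + -1×3, -2×1 + 0×3]
   = [-2, -2]
y = Wx + b = [-2 + 0, -2 + -1] = [-2, -3]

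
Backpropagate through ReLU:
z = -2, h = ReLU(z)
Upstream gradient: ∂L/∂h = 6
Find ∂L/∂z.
∂L/∂z = 0

h = ReLU(-2) = 0
Since z < 0: ∂h/∂z = 0
∂L/∂z = ∂L/∂h · ∂h/∂z = 6 × 0 = 0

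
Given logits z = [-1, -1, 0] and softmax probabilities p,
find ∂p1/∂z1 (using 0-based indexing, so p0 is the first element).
∂p1/∂z1 = 0.167

p = softmax(z) = [0.2119, 0.2119, 0.5761]
p1 = 0.2119

∂p1/∂z1 = p1(1 - p1) = 0.2119 × (1 - 0.2119) = 0.167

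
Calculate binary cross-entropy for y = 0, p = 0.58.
L = 0.8675

L = -0·log(0.58) - 1·log(0.42) = -log(0.42) = 0.8675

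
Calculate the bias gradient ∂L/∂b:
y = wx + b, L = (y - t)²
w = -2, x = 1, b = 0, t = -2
∂L/∂b = 0

y = wx + b = (-2)(1) + 0 = -2
∂L/∂y = 2(y - t) = 2(-2 - -2) = 0
∂y/∂b = 1
∂L/∂b = ∂L/∂y · ∂y/∂b = 0 × 1 = 0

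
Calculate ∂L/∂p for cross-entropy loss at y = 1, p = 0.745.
∂L/∂p = -1.342

∂L/∂p = -y/p + (1-y)/(1-p) = -1/0.745 + 0 = -1.342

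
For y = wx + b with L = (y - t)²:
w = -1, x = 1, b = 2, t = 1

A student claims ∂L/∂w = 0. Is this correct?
Correct

y = (-1)(1) + 2 = 1
∂L/∂y = 2(y - t) = 2(1 - 1) = 0
∂y/∂w = x = 1
∂L/∂w = 0 × 1 = 0

Claimed value: 0
Correct: The correct gradient is 0.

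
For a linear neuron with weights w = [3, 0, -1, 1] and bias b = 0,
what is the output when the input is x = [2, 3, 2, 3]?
y = 7

y = (3)(2) + (0)(3) + (-1)(2) + (1)(3) + 0 = 7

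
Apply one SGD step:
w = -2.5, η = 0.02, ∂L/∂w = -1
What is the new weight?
w_new = -2.48

w_new = w - η·∂L/∂w = -2.5 - 0.02×(-1) = -2.5 - (-0.02) = -2.48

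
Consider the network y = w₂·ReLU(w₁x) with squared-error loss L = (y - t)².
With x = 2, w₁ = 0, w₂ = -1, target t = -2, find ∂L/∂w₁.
∂L/∂w₁ = 0

Forward pass:
z = w₁x = 0×2 = 0
h = ReLU(0) = 0
y = w₂h = -1×0 = 0

Backward pass:
∂L/∂y = 2(y - t) = 2(0 - -2) = 4
∂y/∂h = w₂ = -1
∂h/∂z = 0 (ReLU derivative)
∂z/∂w₁ = x = 2

∂L/∂w₁ = 4 × -1 × 0 × 2 = 0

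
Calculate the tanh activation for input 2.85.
0.9933

tanh(2.85) = (e^(2.85) - e^(-2.85))/(e^(2.85) + e^(-2.85)) = 0.9933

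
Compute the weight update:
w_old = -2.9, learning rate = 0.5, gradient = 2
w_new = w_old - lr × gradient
w_new = -3.9

w_new = w - η·∂L/∂w = -2.9 - 0.5×(2) = -2.9 - (1) = -3.9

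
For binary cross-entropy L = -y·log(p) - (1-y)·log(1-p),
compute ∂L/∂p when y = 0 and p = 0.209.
∂L/∂p = 1.264

∂L/∂p = -y/p + (1-y)/(1-p) = 0 + 1/0.791 = 1.264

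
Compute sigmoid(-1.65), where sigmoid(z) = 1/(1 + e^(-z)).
0.1611

sigmoid(-1.65) = 1/(1 + e^(1.65)) = 1/(1 + 5.207) = 0.1611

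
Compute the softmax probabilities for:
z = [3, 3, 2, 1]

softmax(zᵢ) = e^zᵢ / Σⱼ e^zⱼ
p = [0.3995, 0.3995, 0.147, 0.0541]

exp(z) = [20.09, 20.09, 7.389, 2.718]
Sum = 50.28
p = [0.3995, 0.3995, 0.147, 0.0541]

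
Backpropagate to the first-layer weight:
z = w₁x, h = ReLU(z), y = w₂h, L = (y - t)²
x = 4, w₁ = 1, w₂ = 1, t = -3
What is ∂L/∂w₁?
∂L/∂w₁ = 56

Forward pass:
z = w₁x = 1×4 = 4
h = ReLU(4) = 4
y = w₂h = 1×4 = 4

Backward pass:
∂L/∂y = 2(y - t) = 2(4 - -3) = 14
∂y/∂h = w₂ = 1
∂h/∂z = 1 (ReLU derivative)
∂z/∂w₁ = x = 4

∂L/∂w₁ = 14 × 1 × 1 × 4 = 56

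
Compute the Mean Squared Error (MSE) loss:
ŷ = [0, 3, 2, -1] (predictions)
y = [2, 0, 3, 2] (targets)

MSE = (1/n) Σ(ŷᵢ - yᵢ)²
MSE = 5.75

MSE = (1/4)((0-2)² + (3-0)² + (2-3)² + (-1-2)²) = (1/4)(4 + 9 + 1 + 9) = 5.75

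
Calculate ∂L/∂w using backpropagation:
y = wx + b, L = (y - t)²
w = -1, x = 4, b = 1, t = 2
∂L/∂w = -40

y = wx + b = (-1)(4) + 1 = -3
∂L/∂y = 2(y - t) = 2(-3 - 2) = -10
∂y/∂w = x = 4
∂L/∂w = ∂L/∂y · ∂y/∂w = -10 × 4 = -40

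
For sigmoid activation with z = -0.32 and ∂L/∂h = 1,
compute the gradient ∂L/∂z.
∂L/∂z = 0.2437

σ(-0.32) = 0.4207
σ'(-0.32) = σ(-0.32)(1 - σ(-0.32)) = 0.4207 × 0.5793 = 0.2437
∂L/∂z = ∂L/∂h · σ'(z) = 1 × 0.2437 = 0.2437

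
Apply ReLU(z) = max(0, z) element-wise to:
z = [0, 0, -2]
h = [0, 0, 0]

ReLU applied element-wise: max(0,0)=0, max(0,0)=0, max(0,-2)=0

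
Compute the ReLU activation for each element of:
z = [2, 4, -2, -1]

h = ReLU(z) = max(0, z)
h = [2, 4, 0, 0]

ReLU applied element-wise: max(0,2)=2, max(0,4)=4, max(0,-2)=0, max(0,-1)=0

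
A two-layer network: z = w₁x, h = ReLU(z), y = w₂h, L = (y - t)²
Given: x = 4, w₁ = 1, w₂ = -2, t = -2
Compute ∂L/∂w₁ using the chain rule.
∂L/∂w₁ = 96

Forward pass:
z = w₁x = 1×4 = 4
h = ReLU(4) = 4
y = w₂h = -2×4 = -8

Backward pass:
∂L/∂y = 2(y - t) = 2(-8 - -2) = -12
∂y/∂h = w₂ = -2
∂h/∂z = 1 (ReLU derivative)
∂z/∂w₁ = x = 4

∂L/∂w₁ = -12 × -2 × 1 × 4 = 96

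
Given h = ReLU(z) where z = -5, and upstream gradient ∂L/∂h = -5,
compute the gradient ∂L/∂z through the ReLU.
∂L/∂z = 0

h = ReLU(-5) = 0
Since z < 0: ∂h/∂z = 0
∂L/∂z = ∂L/∂h · ∂h/∂z = -5 × 0 = 0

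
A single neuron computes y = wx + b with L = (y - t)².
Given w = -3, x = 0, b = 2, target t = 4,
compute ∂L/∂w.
∂L/∂w = 0

y = wx + b = (-3)(0) + 2 = 2
∂L/∂y = 2(y - t) = 2(2 - 4) = -4
∂y/∂w = x = 0
∂L/∂w = ∂L/∂y · ∂y/∂w = -4 × 0 = 0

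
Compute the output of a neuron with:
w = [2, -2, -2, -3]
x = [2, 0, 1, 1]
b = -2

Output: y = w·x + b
y = -3

y = (2)(2) + (-2)(0) + (-2)(1) + (-3)(1) + -2 = -3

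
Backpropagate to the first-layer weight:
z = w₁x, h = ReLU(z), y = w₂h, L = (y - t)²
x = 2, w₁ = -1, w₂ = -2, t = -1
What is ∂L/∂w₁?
∂L/∂w₁ = 0

Forward pass:
z = w₁x = -1×2 = -2
h = ReLU(-2) = 0
y = w₂h = -2×0 = 0

Backward pass:
∂L/∂y = 2(y - t) = 2(0 - -1) = 2
∂y/∂h = w₂ = -2
∂h/∂z = 0 (ReLU derivative)
∂z/∂w₁ = x = 2

∂L/∂w₁ = 2 × -2 × 0 × 2 = 0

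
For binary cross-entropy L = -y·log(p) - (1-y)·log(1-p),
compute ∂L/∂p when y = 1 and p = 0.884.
∂L/∂p = -1.131

∂L/∂p = -y/p + (1-y)/(1-p) = -1/0.884 + 0 = -1.131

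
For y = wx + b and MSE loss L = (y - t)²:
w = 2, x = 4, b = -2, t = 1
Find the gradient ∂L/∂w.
∂L/∂w = 40

y = wx + b = (2)(4) + -2 = 6
∂L/∂y = 2(y - t) = 2(6 - 1) = 10
∂y/∂w = x = 4
∂L/∂w = ∂L/∂y · ∂y/∂w = 10 × 4 = 40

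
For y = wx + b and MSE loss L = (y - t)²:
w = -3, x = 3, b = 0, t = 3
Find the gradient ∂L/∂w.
∂L/∂w = -72

y = wx + b = (-3)(3) + 0 = -9
∂L/∂y = 2(y - t) = 2(-9 - 3) = -24
∂y/∂w = x = 3
∂L/∂w = ∂L/∂y · ∂y/∂w = -24 × 3 = -72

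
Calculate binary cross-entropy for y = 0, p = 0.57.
L = 0.844

L = -0·log(0.57) - 1·log(0.43) = -log(0.43) = 0.844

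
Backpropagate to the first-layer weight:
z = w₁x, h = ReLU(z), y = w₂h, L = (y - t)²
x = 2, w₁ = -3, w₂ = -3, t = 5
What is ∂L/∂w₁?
∂L/∂w₁ = 0

Forward pass:
z = w₁x = -3×2 = -6
h = ReLU(-6) = 0
y = w₂h = -3×0 = 0

Backward pass:
∂L/∂y = 2(y - t) = 2(0 - 5) = -10
∂y/∂h = w₂ = -3
∂h/∂z = 0 (ReLU derivative)
∂z/∂w₁ = x = 2

∂L/∂w₁ = -10 × -3 × 0 × 2 = 0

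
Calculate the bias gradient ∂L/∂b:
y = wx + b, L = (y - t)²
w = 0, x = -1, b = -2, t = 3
∂L/∂b = -10

y = wx + b = (0)(-1) + -2 = -2
∂L/∂y = 2(y - t) = 2(-2 - 3) = -10
∂y/∂b = 1
∂L/∂b = ∂L/∂y · ∂y/∂b = -10 × 1 = -10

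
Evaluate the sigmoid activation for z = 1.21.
0.7703

sigmoid(1.21) = 1/(1 + e^(-1.21)) = 1/(1 + 0.2982) = 0.7703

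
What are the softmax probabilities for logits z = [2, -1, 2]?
p = [0.4879, 0.0243, 0.4879]

exp(z) = [7.389, 0.3679, 7.389]
Sum = 15.15
p = [0.4879, 0.0243, 0.4879]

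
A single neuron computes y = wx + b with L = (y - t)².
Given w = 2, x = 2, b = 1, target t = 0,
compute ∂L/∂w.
∂L/∂w = 20

y = wx + b = (2)(2) + 1 = 5
∂L/∂y = 2(y - t) = 2(5 - 0) = 10
∂y/∂w = x = 2
∂L/∂w = ∂L/∂y · ∂y/∂w = 10 × 2 = 20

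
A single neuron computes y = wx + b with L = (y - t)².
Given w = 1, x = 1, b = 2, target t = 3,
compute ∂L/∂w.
∂L/∂w = 0

y = wx + b = (1)(1) + 2 = 3
∂L/∂y = 2(y - t) = 2(3 - 3) = 0
∂y/∂w = x = 1
∂L/∂w = ∂L/∂y · ∂y/∂w = 0 × 1 = 0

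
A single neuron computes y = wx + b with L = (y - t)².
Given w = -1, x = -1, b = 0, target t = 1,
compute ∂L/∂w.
∂L/∂w = 0

y = wx + b = (-1)(-1) + 0 = 1
∂L/∂y = 2(y - t) = 2(1 - 1) = 0
∂y/∂w = x = -1
∂L/∂w = ∂L/∂y · ∂y/∂w = 0 × -1 = 0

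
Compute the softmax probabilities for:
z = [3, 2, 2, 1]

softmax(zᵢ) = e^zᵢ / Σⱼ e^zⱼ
p = [0.5344, 0.1966, 0.1966, 0.0723]

exp(z) = [20.09, 7.389, 7.389, 2.718]
Sum = 37.58
p = [0.5344, 0.1966, 0.1966, 0.0723]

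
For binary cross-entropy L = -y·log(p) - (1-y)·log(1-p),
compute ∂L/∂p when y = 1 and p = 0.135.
∂L/∂p = -7.407

∂L/∂p = -y/p + (1-y)/(1-p) = -1/0.135 + 0 = -7.407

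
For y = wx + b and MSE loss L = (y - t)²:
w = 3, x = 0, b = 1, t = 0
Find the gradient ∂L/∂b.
∂L/∂b = 2

y = wx + b = (3)(0) + 1 = 1
∂L/∂y = 2(y - t) = 2(1 - 0) = 2
∂y/∂b = 1
∂L/∂b = ∂L/∂y · ∂y/∂b = 2 × 1 = 2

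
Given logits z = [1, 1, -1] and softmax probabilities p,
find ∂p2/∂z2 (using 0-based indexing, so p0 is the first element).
∂p2/∂z2 = 0.05936

p = softmax(z) = [0.4683, 0.4683, 0.06338]
p2 = 0.06338

∂p2/∂z2 = p2(1 - p2) = 0.06338 × (1 - 0.06338) = 0.05936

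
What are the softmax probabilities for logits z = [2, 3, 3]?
p = [0.1554, 0.4223, 0.4223]

exp(z) = [7.389, 20.09, 20.09]
Sum = 47.56
p = [0.1554, 0.4223, 0.4223]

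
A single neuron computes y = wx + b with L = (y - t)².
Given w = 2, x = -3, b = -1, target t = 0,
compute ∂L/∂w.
∂L/∂w = 42

y = wx + b = (2)(-3) + -1 = -7
∂L/∂y = 2(y - t) = 2(-7 - 0) = -14
∂y/∂w = x = -3
∂L/∂w = ∂L/∂y · ∂y/∂w = -14 × -3 = 42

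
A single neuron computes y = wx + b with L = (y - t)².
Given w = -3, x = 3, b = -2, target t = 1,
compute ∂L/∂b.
∂L/∂b = -24

y = wx + b = (-3)(3) + -2 = -11
∂L/∂y = 2(y - t) = 2(-11 - 1) = -24
∂y/∂b = 1
∂L/∂b = ∂L/∂y · ∂y/∂b = -24 × 1 = -24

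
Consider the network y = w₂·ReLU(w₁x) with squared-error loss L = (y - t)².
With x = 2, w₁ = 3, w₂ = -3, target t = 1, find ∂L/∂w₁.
∂L/∂w₁ = 228

Forward pass:
z = w₁x = 3×2 = 6
h = ReLU(6) = 6
y = w₂h = -3×6 = -18

Backward pass:
∂L/∂y = 2(y - t) = 2(-18 - 1) = -38
∂y/∂h = w₂ = -3
∂h/∂z = 1 (ReLU derivative)
∂z/∂w₁ = x = 2

∂L/∂w₁ = -38 × -3 × 1 × 2 = 228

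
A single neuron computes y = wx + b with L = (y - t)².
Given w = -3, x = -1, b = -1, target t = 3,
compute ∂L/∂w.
∂L/∂w = 2

y = wx + b = (-3)(-1) + -1 = 2
∂L/∂y = 2(y - t) = 2(2 - 3) = -2
∂y/∂w = x = -1
∂L/∂w = ∂L/∂y · ∂y/∂w = -2 × -1 = 2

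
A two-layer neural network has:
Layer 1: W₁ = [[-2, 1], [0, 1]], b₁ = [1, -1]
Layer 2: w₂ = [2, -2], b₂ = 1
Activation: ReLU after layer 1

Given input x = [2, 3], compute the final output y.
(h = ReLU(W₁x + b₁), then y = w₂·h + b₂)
y = -3

Layer 1 pre-activation: z₁ = [0, 2]
After ReLU: h = [0, 2]
Layer 2 output: y = 2×0 + -2×2 + 1 = -3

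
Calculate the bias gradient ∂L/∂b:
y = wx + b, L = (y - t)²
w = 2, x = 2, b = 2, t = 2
∂L/∂b = 8

y = wx + b = (2)(2) + 2 = 6
∂L/∂y = 2(y - t) = 2(6 - 2) = 8
∂y/∂b = 1
∂L/∂b = ∂L/∂y · ∂y/∂b = 8 × 1 = 8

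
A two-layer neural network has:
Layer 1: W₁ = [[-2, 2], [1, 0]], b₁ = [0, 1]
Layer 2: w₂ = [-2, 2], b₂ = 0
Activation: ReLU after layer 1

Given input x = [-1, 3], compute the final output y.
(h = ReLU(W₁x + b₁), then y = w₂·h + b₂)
y = -16

Layer 1 pre-activation: z₁ = [8, 0]
After ReLU: h = [8, 0]
Layer 2 output: y = -2×8 + 2×0 + 0 = -16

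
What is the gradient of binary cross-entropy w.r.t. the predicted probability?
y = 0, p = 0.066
∂L/∂p = 1.071

∂L/∂p = -y/p + (1-y)/(1-p) = 0 + 1/0.934 = 1.071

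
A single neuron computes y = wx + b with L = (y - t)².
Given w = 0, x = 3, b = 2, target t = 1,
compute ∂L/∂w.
∂L/∂w = 6

y = wx + b = (0)(3) + 2 = 2
∂L/∂y = 2(y - t) = 2(2 - 1) = 2
∂y/∂w = x = 3
∂L/∂w = ∂L/∂y · ∂y/∂w = 2 × 3 = 6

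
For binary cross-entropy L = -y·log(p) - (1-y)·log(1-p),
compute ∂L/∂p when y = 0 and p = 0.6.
∂L/∂p = 2.5

∂L/∂p = -y/p + (1-y)/(1-p) = 0 + 1/0.4 = 2.5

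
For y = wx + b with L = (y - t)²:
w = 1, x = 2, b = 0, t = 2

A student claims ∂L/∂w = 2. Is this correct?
Incorrect

y = (1)(2) + 0 = 2
∂L/∂y = 2(y - t) = 2(2 - 2) = 0
∂y/∂w = x = 2
∂L/∂w = 0 × 2 = 0

Claimed value: 2
Incorrect: The correct gradient is 0.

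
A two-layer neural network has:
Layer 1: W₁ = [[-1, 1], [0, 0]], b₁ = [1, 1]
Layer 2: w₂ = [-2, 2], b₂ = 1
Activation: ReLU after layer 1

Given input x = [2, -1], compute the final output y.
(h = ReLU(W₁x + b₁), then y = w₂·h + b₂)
y = 3

Layer 1 pre-activation: z₁ = [-2, 1]
After ReLU: h = [0, 1]
Layer 2 output: y = -2×0 + 2×1 + 1 = 3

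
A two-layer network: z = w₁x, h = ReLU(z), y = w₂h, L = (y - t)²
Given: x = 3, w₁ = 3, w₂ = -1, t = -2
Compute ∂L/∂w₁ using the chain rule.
∂L/∂w₁ = 42

Forward pass:
z = w₁x = 3×3 = 9
h = ReLU(9) = 9
y = w₂h = -1×9 = -9

Backward pass:
∂L/∂y = 2(y - t) = 2(-9 - -2) = -14
∂y/∂h = w₂ = -1
∂h/∂z = 1 (ReLU derivative)
∂z/∂w₁ = x = 3

∂L/∂w₁ = -14 × -1 × 1 × 3 = 42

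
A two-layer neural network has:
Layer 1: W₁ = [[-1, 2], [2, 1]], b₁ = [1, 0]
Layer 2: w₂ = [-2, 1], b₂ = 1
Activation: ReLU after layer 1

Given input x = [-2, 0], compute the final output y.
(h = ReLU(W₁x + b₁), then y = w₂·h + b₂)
y = -5

Layer 1 pre-activation: z₁ = [3, -4]
After ReLU: h = [3, 0]
Layer 2 output: y = -2×3 + 1×0 + 1 = -5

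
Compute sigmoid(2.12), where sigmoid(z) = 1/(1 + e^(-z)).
0.8928

sigmoid(2.12) = 1/(1 + e^(-2.12)) = 1/(1 + 0.12) = 0.8928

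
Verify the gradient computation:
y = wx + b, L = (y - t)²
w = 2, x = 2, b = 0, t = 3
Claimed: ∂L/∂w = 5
Incorrect

y = (2)(2) + 0 = 4
∂L/∂y = 2(y - t) = 2(4 - 3) = 2
∂y/∂w = x = 2
∂L/∂w = 2 × 2 = 4

Claimed value: 5
Incorrect: The correct gradient is 4.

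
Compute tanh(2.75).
0.9919

tanh(2.75) = (e^(2.75) - e^(-2.75))/(e^(2.75) + e^(-2.75)) = 0.9919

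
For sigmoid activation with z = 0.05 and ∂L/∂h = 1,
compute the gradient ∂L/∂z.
∂L/∂z = 0.2498

σ(0.05) = 0.5125
σ'(0.05) = σ(0.05)(1 - σ(0.05)) = 0.5125 × 0.4875 = 0.2498
∂L/∂z = ∂L/∂h · σ'(z) = 1 × 0.2498 = 0.2498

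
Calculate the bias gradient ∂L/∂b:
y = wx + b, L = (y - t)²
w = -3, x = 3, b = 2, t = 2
∂L/∂b = -18

y = wx + b = (-3)(3) + 2 = -7
∂L/∂y = 2(y - t) = 2(-7 - 2) = -18
∂y/∂b = 1
∂L/∂b = ∂L/∂y · ∂y/∂b = -18 × 1 = -18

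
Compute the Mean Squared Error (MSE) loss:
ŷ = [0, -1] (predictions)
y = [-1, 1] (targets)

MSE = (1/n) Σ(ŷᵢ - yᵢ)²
MSE = 2.5

MSE = (1/2)((0--1)² + (-1-1)²) = (1/2)(1 + 4) = 2.5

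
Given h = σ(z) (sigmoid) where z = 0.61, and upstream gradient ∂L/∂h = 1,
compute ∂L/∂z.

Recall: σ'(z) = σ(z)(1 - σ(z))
∂L/∂z = 0.2281

σ(0.61) = 0.6479
σ'(0.61) = σ(0.61)(1 - σ(0.61)) = 0.6479 × 0.3521 = 0.2281
∂L/∂z = ∂L/∂h · σ'(z) = 1 × 0.2281 = 0.2281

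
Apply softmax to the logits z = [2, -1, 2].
p = [0.4879, 0.0243, 0.4879]

exp(z) = [7.389, 0.3679, 7.389]
Sum = 15.15
p = [0.4879, 0.0243, 0.4879]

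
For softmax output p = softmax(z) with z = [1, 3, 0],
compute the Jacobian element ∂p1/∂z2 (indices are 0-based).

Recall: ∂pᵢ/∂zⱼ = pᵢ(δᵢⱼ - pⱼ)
∂p1/∂z2 = -0.03545

p = softmax(z) = [0.1142, 0.8438, 0.04201]
p1 = 0.8438, p2 = 0.04201

∂p1/∂z2 = -p1 × p2 = -0.8438 × 0.04201 = -0.03545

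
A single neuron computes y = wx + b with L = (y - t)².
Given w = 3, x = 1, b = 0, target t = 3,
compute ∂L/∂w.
∂L/∂w = 0

y = wx + b = (3)(1) + 0 = 3
∂L/∂y = 2(y - t) = 2(3 - 3) = 0
∂y/∂w = x = 1
∂L/∂w = ∂L/∂y · ∂y/∂w = 0 × 1 = 0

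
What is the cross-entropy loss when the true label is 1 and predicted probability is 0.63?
L = 0.462

L = -1·log(0.63) - 0·log(0.37) = -log(0.63) = 0.462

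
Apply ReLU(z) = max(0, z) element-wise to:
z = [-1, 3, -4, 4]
h = [0, 3, 0, 4]

ReLU applied element-wise: max(0,-1)=0, max(0,3)=3, max(0,-4)=0, max(0,4)=4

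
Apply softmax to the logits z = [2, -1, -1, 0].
p = [0.8098, 0.0403, 0.0403, 0.1096]

exp(z) = [7.389, 0.3679, 0.3679, 1]
Sum = 9.125
p = [0.8098, 0.0403, 0.0403, 0.1096]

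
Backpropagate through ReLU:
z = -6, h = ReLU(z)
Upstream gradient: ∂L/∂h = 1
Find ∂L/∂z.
∂L/∂z = 0

h = ReLU(-6) = 0
Since z < 0: ∂h/∂z = 0
∂L/∂z = ∂L/∂h · ∂h/∂z = 1 × 0 = 0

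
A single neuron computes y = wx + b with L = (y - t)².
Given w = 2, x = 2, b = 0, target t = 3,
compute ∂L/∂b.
∂L/∂b = 2

y = wx + b = (2)(2) + 0 = 4
∂L/∂y = 2(y - t) = 2(4 - 3) = 2
∂y/∂b = 1
∂L/∂b = ∂L/∂y · ∂y/∂b = 2 × 1 = 2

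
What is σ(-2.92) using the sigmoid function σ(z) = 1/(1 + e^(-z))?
0.05117

sigmoid(-2.92) = 1/(1 + e^(2.92)) = 1/(1 + 18.54) = 0.05117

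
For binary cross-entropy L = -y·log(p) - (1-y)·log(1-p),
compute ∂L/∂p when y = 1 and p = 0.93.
∂L/∂p = -1.075

∂L/∂p = -y/p + (1-y)/(1-p) = -1/0.93 + 0 = -1.075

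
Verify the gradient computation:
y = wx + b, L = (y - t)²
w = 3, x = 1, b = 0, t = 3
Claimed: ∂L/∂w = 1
Incorrect

y = (3)(1) + 0 = 3
∂L/∂y = 2(y - t) = 2(3 - 3) = 0
∂y/∂w = x = 1
∂L/∂w = 0 × 1 = 0

Claimed value: 1
Incorrect: The correct gradient is 0.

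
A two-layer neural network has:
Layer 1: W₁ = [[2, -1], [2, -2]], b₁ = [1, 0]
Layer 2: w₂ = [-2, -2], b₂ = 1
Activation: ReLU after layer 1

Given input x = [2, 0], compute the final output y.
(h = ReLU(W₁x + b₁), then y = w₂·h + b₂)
y = -17

Layer 1 pre-activation: z₁ = [5, 4]
After ReLU: h = [5, 4]
Layer 2 output: y = -2×5 + -2×4 + 1 = -17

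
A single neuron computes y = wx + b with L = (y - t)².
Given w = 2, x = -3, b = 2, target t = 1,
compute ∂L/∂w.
∂L/∂w = 30

y = wx + b = (2)(-3) + 2 = -4
∂L/∂y = 2(y - t) = 2(-4 - 1) = -10
∂y/∂w = x = -3
∂L/∂w = ∂L/∂y · ∂y/∂w = -10 × -3 = 30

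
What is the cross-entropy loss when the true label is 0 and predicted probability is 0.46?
L = 0.6162

L = -0·log(0.46) - 1·log(0.54) = -log(0.54) = 0.6162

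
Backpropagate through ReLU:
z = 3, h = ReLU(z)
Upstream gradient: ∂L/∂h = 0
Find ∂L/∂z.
∂L/∂z = 0

h = ReLU(3) = 3
Since z > 0: ∂h/∂z = 1
∂L/∂z = ∂L/∂h · ∂h/∂z = 0 × 1 = 0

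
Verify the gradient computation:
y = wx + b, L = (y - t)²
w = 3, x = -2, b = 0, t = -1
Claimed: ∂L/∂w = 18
Incorrect

y = (3)(-2) + 0 = -6
∂L/∂y = 2(y - t) = 2(-6 - -1) = -10
∂y/∂w = x = -2
∂L/∂w = -10 × -2 = 20

Claimed value: 18
Incorrect: The correct gradient is 20.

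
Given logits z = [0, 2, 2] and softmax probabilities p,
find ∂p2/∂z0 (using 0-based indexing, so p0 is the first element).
∂p2/∂z0 = -0.02968

p = softmax(z) = [0.06338, 0.4683, 0.4683]
p2 = 0.4683, p0 = 0.06338

∂p2/∂z0 = -p2 × p0 = -0.4683 × 0.06338 = -0.02968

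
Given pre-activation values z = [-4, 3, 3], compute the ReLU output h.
h = [0, 3, 3]

ReLU applied element-wise: max(0,-4)=0, max(0,3)=3, max(0,3)=3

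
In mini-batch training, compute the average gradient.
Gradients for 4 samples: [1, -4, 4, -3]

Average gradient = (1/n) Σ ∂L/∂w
Average gradient = -0.5

Average = (1/4)(1 + -4 + 4 + -3) = -2/4 = -0.5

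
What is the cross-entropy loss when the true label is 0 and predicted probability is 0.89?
L = 2.207

L = -0·log(0.89) - 1·log(0.11) = -log(0.11) = 2.207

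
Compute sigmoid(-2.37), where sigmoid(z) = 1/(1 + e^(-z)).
0.08549

sigmoid(-2.37) = 1/(1 + e^(2.37)) = 1/(1 + 10.7) = 0.08549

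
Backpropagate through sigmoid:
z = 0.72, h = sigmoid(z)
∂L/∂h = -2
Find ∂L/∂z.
∂L/∂z = -0.4404

σ(0.72) = 0.6726
σ'(0.72) = σ(0.72)(1 - σ(0.72)) = 0.6726 × 0.3274 = 0.2202
∂L/∂z = ∂L/∂h · σ'(z) = -2 × 0.2202 = -0.4404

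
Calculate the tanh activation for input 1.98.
0.9626

tanh(1.98) = (e^(1.98) - e^(-1.98))/(e^(1.98) + e^(-1.98)) = 0.9626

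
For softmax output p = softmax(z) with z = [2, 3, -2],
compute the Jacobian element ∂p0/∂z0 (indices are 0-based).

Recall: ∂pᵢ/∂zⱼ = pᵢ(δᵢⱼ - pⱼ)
∂p0/∂z0 = 0.196

p = softmax(z) = [0.2676, 0.7275, 0.004902]
p0 = 0.2676

∂p0/∂z0 = p0(1 - p0) = 0.2676 × (1 - 0.2676) = 0.196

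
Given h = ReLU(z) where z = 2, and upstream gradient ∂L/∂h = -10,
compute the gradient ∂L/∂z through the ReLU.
∂L/∂z = -10

h = ReLU(2) = 2
Since z > 0: ∂h/∂z = 1
∂L/∂z = ∂L/∂h · ∂h/∂z = -10 × 1 = -10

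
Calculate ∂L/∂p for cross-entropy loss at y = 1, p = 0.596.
∂L/∂p = -1.678

∂L/∂p = -y/p + (1-y)/(1-p) = -1/0.596 + 0 = -1.678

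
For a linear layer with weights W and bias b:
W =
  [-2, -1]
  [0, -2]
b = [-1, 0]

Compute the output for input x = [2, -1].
y = [-4, 2]

Wx = [-2×2 + -1×-1, 0×2 + -2×-1]
   = [-3, 2]
y = Wx + b = [-3 + -1, 2 + 0] = [-4, 2]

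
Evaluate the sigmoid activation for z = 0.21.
0.5523

sigmoid(0.21) = 1/(1 + e^(-0.21)) = 1/(1 + 0.8106) = 0.5523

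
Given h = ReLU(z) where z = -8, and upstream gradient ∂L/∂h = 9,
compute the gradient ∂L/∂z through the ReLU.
∂L/∂z = 0

h = ReLU(-8) = 0
Since z < 0: ∂h/∂z = 0
∂L/∂z = ∂L/∂h · ∂h/∂z = 9 × 0 = 0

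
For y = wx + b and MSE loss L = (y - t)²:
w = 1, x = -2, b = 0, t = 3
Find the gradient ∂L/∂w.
∂L/∂w = 20

y = wx + b = (1)(-2) + 0 = -2
∂L/∂y = 2(y - t) = 2(-2 - 3) = -10
∂y/∂w = x = -2
∂L/∂w = ∂L/∂y · ∂y/∂w = -10 × -2 = 20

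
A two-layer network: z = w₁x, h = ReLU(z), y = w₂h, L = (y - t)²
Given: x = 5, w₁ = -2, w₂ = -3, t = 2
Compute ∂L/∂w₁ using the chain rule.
∂L/∂w₁ = 0

Forward pass:
z = w₁x = -2×5 = -10
h = ReLU(-10) = 0
y = w₂h = -3×0 = 0

Backward pass:
∂L/∂y = 2(y - t) = 2(0 - 2) = -4
∂y/∂h = w₂ = -3
∂h/∂z = 0 (ReLU derivative)
∂z/∂w₁ = x = 5

∂L/∂w₁ = -4 × -3 × 0 × 5 = 0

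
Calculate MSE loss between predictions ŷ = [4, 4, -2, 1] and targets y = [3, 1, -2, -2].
MSE = 4.75

MSE = (1/4)((4-3)² + (4-1)² + (-2--2)² + (1--2)²) = (1/4)(1 + 9 + 0 + 9) = 4.75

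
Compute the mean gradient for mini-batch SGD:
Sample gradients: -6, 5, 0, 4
Average gradient = 0.75

Average = (1/4)(-6 + 5 + 0 + 4) = 3/4 = 0.75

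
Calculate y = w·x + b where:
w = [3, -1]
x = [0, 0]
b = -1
y = -1

y = (3)(0) + (-1)(0) + -1 = -1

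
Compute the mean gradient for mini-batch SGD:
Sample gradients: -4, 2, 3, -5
Average gradient = -1

Average = (1/4)(-4 + 2 + 3 + -5) = -4/4 = -1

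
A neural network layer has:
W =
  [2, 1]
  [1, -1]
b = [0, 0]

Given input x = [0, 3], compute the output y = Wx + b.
y = [3, -3]

Wx = [2×0 + 1×3, 1×0 + -1×3]
   = [3, -3]
y = Wx + b = [3 + 0, -3 + 0] = [3, -3]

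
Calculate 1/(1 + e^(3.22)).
0.03842

sigmoid(-3.22) = 1/(1 + e^(3.22)) = 1/(1 + 25.03) = 0.03842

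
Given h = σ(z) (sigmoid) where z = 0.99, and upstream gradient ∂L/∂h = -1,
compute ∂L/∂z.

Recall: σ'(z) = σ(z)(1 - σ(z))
∂L/∂z = -0.1975

σ(0.99) = 0.7291
σ'(0.99) = σ(0.99)(1 - σ(0.99)) = 0.7291 × 0.2709 = 0.1975
∂L/∂z = ∂L/∂h · σ'(z) = -1 × 0.1975 = -0.1975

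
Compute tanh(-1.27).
-0.8538

tanh(-1.27) = (e^(-1.27) - e^(1.27))/(e^(-1.27) + e^(1.27)) = -0.8538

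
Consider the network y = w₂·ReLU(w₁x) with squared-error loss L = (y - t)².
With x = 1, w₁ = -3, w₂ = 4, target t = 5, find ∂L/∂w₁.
∂L/∂w₁ = 0

Forward pass:
z = w₁x = -3×1 = -3
h = ReLU(-3) = 0
y = w₂h = 4×0 = 0

Backward pass:
∂L/∂y = 2(y - t) = 2(0 - 5) = -10
∂y/∂h = w₂ = 4
∂h/∂z = 0 (ReLU derivative)
∂z/∂w₁ = x = 1

∂L/∂w₁ = -10 × 4 × 0 × 1 = 0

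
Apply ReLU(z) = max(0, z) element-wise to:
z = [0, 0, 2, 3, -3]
h = [0, 0, 2, 3, 0]

ReLU applied element-wise: max(0,0)=0, max(0,0)=0, max(0,2)=2, max(0,3)=3, max(0,-3)=0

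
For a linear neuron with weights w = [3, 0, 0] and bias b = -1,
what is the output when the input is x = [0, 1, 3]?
y = -1

y = (3)(0) + (0)(1) + (0)(3) + -1 = -1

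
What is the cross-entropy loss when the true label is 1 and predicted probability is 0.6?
L = 0.5108

L = -1·log(0.6) - 0·log(0.4) = -log(0.6) = 0.5108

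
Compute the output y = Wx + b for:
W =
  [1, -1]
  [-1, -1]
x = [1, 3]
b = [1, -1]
y = [-1, -5]

Wx = [1×1 + -1×3, -1×1 + -1×3]
   = [-2, -4]
y = Wx + b = [-2 + 1, -4 + -1] = [-1, -5]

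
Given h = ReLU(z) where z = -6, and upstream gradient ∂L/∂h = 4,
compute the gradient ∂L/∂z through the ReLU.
∂L/∂z = 0

h = ReLU(-6) = 0
Since z < 0: ∂h/∂z = 0
∂L/∂z = ∂L/∂h · ∂h/∂z = 4 × 0 = 0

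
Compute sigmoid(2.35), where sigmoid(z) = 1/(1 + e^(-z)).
0.9129

sigmoid(2.35) = 1/(1 + e^(-2.35)) = 1/(1 + 0.09537) = 0.9129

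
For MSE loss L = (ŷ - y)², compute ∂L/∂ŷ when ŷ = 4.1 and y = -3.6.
∂L/∂ŷ = 15.4

∂L/∂ŷ = 2(ŷ - y) = 2(4.1 - -3.6) = 2(7.7) = 15.4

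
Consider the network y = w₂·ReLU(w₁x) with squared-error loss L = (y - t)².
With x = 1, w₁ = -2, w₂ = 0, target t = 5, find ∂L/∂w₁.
∂L/∂w₁ = 0

Forward pass:
z = w₁x = -2×1 = -2
h = ReLU(-2) = 0
y = w₂h = 0×0 = 0

Backward pass:
∂L/∂y = 2(y - t) = 2(0 - 5) = -10
∂y/∂h = w₂ = 0
∂h/∂z = 0 (ReLU derivative)
∂z/∂w₁ = x = 1

∂L/∂w₁ = -10 × 0 × 0 × 1 = 0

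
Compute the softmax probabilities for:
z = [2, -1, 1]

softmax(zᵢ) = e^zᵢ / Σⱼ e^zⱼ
p = [0.7054, 0.0351, 0.2595]

exp(z) = [7.389, 0.3679, 2.718]
Sum = 10.48
p = [0.7054, 0.0351, 0.2595]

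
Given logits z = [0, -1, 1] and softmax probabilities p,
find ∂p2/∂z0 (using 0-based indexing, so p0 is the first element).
∂p2/∂z0 = -0.1628

p = softmax(z) = [0.2447, 0.09003, 0.6652]
p2 = 0.6652, p0 = 0.2447

∂p2/∂z0 = -p2 × p0 = -0.6652 × 0.2447 = -0.1628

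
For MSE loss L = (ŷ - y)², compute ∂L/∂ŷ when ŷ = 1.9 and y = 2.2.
∂L/∂ŷ = -0.6

∂L/∂ŷ = 2(ŷ - y) = 2(1.9 - 2.2) = 2(-0.3) = -0.6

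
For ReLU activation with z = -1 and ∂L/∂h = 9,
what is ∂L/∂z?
∂L/∂z = 0

h = ReLU(-1) = 0
Since z < 0: ∂h/∂z = 0
∂L/∂z = ∂L/∂h · ∂h/∂z = 9 × 0 = 0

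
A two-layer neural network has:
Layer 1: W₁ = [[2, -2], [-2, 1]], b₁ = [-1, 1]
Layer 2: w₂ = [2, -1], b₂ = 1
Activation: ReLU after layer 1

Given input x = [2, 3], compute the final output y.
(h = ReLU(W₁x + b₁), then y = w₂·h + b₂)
y = 1

Layer 1 pre-activation: z₁ = [-3, 0]
After ReLU: h = [0, 0]
Layer 2 output: y = 2×0 + -1×0 + 1 = 1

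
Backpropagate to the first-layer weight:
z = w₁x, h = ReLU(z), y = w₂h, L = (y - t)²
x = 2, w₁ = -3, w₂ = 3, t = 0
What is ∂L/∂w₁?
∂L/∂w₁ = 0

Forward pass:
z = w₁x = -3×2 = -6
h = ReLU(-6) = 0
y = w₂h = 3×0 = 0

Backward pass:
∂L/∂y = 2(y - t) = 2(0 - 0) = 0
∂y/∂h = w₂ = 3
∂h/∂z = 0 (ReLU derivative)
∂z/∂w₁ = x = 2

∂L/∂w₁ = 0 × 3 × 0 × 2 = 0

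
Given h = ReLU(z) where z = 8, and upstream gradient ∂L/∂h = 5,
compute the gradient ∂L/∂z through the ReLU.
∂L/∂z = 5

h = ReLU(8) = 8
Since z > 0: ∂h/∂z = 1
∂L/∂z = ∂L/∂h · ∂h/∂z = 5 × 1 = 5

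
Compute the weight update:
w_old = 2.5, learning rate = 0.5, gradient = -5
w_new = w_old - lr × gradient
w_new = 5

w_new = w - η·∂L/∂w = 2.5 - 0.5×(-5) = 2.5 - (-2.5) = 5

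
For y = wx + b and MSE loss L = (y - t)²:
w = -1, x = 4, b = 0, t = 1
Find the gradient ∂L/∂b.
∂L/∂b = -10

y = wx + b = (-1)(4) + 0 = -4
∂L/∂y = 2(y - t) = 2(-4 - 1) = -10
∂y/∂b = 1
∂L/∂b = ∂L/∂y · ∂y/∂b = -10 × 1 = -10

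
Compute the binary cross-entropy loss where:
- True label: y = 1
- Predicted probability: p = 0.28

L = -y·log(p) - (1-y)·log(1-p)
L = 1.273

L = -1·log(0.28) - 0·log(0.72) = -log(0.28) = 1.273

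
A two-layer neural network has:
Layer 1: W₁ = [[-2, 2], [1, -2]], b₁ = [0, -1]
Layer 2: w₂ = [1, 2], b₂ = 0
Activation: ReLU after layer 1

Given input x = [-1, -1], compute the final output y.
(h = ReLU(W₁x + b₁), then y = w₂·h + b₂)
y = 0

Layer 1 pre-activation: z₁ = [0, 0]
After ReLU: h = [0, 0]
Layer 2 output: y = 1×0 + 2×0 + 0 = 0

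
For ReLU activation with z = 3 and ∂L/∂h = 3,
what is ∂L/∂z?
∂L/∂z = 3

h = ReLU(3) = 3
Since z > 0: ∂h/∂z = 1
∂L/∂z = ∂L/∂h · ∂h/∂z = 3 × 1 = 3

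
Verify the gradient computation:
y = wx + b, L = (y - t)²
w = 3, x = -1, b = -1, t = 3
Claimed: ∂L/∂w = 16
Incorrect

y = (3)(-1) + -1 = -4
∂L/∂y = 2(y - t) = 2(-4 - 3) = -14
∂y/∂w = x = -1
∂L/∂w = -14 × -1 = 14

Claimed value: 16
Incorrect: The correct gradient is 14.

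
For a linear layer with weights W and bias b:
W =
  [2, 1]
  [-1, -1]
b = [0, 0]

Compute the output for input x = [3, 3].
y = [9, -6]

Wx = [2×3 + 1×3, -1×3 + -1×3]
   = [9, -6]
y = Wx + b = [9 + 0, -6 + 0] = [9, -6]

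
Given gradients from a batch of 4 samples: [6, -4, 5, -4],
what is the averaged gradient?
Average gradient = 0.75

Average = (1/4)(6 + -4 + 5 + -4) = 3/4 = 0.75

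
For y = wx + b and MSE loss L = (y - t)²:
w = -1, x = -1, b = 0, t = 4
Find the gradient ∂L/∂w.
∂L/∂w = 6

y = wx + b = (-1)(-1) + 0 = 1
∂L/∂y = 2(y - t) = 2(1 - 4) = -6
∂y/∂w = x = -1
∂L/∂w = ∂L/∂y · ∂y/∂w = -6 × -1 = 6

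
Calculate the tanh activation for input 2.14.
0.9727

tanh(2.14) = (e^(2.14) - e^(-2.14))/(e^(2.14) + e^(-2.14)) = 0.9727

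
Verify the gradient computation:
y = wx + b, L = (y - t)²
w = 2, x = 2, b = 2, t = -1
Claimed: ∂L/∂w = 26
Incorrect

y = (2)(2) + 2 = 6
∂L/∂y = 2(y - t) = 2(6 - -1) = 14
∂y/∂w = x = 2
∂L/∂w = 14 × 2 = 28

Claimed value: 26
Incorrect: The correct gradient is 28.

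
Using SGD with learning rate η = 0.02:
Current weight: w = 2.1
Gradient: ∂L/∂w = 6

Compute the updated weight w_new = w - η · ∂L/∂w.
w_new = 1.98

w_new = w - η·∂L/∂w = 2.1 - 0.02×(6) = 2.1 - (0.12) = 1.98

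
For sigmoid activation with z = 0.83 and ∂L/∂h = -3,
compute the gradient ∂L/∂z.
∂L/∂z = -0.6343

σ(0.83) = 0.6964
σ'(0.83) = σ(0.83)(1 - σ(0.83)) = 0.6964 × 0.3036 = 0.2114
∂L/∂z = ∂L/∂h · σ'(z) = -3 × 0.2114 = -0.6343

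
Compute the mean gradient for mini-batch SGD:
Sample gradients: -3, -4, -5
Average gradient = -4

Average = (1/3)(-3 + -4 + -5) = -12/3 = -4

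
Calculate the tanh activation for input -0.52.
-0.4777

tanh(-0.52) = (e^(-0.52) - e^(0.52))/(e^(-0.52) + e^(0.52)) = -0.4777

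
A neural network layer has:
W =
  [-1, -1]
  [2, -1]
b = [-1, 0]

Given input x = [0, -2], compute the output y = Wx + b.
y = [1, 2]

Wx = [-1×0 + -1×-2, 2×0 + -1×-2]
   = [2, 2]
y = Wx + b = [2 + -1, 2 + 0] = [1, 2]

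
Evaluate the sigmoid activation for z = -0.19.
0.4526

sigmoid(-0.19) = 1/(1 + e^(0.19)) = 1/(1 + 1.209) = 0.4526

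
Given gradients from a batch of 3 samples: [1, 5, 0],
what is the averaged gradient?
Average gradient = 2

Average = (1/3)(1 + 5 + 0) = 6/3 = 2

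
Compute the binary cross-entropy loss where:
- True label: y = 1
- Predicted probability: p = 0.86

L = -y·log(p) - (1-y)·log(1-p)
L = 0.1508

L = -1·log(0.86) - 0·log(0.14) = -log(0.86) = 0.1508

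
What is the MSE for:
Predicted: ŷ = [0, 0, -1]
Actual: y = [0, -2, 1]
MSE = 2.667

MSE = (1/3)((0-0)² + (0--2)² + (-1-1)²) = (1/3)(0 + 4 + 4) = 2.667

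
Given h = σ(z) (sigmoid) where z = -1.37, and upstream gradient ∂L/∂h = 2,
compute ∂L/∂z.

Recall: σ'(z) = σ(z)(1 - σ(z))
∂L/∂z = 0.3231

σ(-1.37) = 0.2026
σ'(-1.37) = σ(-1.37)(1 - σ(-1.37)) = 0.2026 × 0.7974 = 0.1616
∂L/∂z = ∂L/∂h · σ'(z) = 2 × 0.1616 = 0.3231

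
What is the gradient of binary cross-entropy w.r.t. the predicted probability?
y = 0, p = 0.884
∂L/∂p = 8.621

∂L/∂p = -y/p + (1-y)/(1-p) = 0 + 1/0.116 = 8.621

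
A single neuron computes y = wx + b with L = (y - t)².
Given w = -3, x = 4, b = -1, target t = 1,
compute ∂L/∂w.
∂L/∂w = -112

y = wx + b = (-3)(4) + -1 = -13
∂L/∂y = 2(y - t) = 2(-13 - 1) = -28
∂y/∂w = x = 4
∂L/∂w = ∂L/∂y · ∂y/∂w = -28 × 4 = -112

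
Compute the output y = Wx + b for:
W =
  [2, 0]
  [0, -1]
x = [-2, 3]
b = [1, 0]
y = [-3, -3]

Wx = [2×-2 + 0×3, 0×-2 + -1×3]
   = [-4, -3]
y = Wx + b = [-4 + 1, -3 + 0] = [-3, -3]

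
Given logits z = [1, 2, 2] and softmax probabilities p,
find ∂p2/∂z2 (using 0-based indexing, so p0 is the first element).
∂p2/∂z2 = 0.244

p = softmax(z) = [0.1554, 0.4223, 0.4223]
p2 = 0.4223

∂p2/∂z2 = p2(1 - p2) = 0.4223 × (1 - 0.4223) = 0.244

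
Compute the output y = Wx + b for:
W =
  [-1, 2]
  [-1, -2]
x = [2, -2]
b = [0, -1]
y = [-6, 1]

Wx = [-1×2 + 2×-2, -1×2 + -2×-2]
   = [-6, 2]
y = Wx + b = [-6 + 0, 2 + -1] = [-6, 1]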